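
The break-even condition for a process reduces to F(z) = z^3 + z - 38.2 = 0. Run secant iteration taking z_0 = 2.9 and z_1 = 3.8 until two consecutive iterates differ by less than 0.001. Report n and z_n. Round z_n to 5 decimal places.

F(2.9) = -10.9110000, F(3.8) = 20.4720000
z_2 = 3.8000000 − 20.4720000·(0.9000000)/(31.3830000) = 3.2129051;  |Δ| = 0.5870949
F(3.2129051) = -1.8210500
z_3 = 3.2129051 − (-1.8210500)·(-0.5870949)/(-22.2930500) = 3.2608630;  |Δ| = 0.0479580
F(3.2608630) = -0.2656376
z_4 = 3.2608630 − (-0.2656376)·(0.0479580)/(1.5554124) = 3.2690534;  |Δ| = 0.0081904
F(3.2690534) = 0.0044805
z_5 = 3.2690534 − 0.0044805·(0.0081904)/(0.2701181) = 3.2689176;  |Δ| = 0.0001359
|z_5 − z_4| = 0.0001359 < 0.001

n = 5, z_n = 3.26892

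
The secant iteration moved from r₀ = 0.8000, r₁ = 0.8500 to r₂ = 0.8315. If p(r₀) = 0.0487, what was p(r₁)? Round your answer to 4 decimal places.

-0.0286

The secant line through (0.8000, 0.0487) and (0.8500, p(r₁)) crosses zero at r₂ = 0.8315.
So (0.8000, 0.0487), (0.8500, p(r₁)), (0.8315, 0) are collinear:
p(r₁) = 0.0487 · (0.8500 − 0.8315) / (0.8000 − 0.8315) = 0.0487 · (0.018500)/(-0.031500) = -0.028602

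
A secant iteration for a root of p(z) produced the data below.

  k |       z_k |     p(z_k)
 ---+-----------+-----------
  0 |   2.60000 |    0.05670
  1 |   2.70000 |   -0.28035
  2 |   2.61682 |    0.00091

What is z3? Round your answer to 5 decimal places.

2.61709

z3 = 2.61682 − 0.00091·(2.61682 − 2.70000) / (0.00091 − (-0.28035))
   = 2.61682 − (-0.0000757)/(0.2812600) = 2.6170891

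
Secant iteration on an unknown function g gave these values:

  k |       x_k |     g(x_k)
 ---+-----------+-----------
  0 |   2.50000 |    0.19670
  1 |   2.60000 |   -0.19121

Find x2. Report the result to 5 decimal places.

x2 = 2.60000 − (-0.19121)·(2.60000 − 2.50000) / (-0.19121 − 0.19670)
   = 2.60000 − (-0.0191210)/(-0.3879100) = 2.5507076

2.55071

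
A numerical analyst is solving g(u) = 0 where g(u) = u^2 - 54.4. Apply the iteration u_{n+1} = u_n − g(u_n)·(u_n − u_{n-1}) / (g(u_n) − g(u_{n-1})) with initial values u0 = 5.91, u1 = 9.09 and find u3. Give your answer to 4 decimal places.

7.3580

g(5.91) = -19.471900, g(9.09) = 28.228100
u2 = 9.090000 − 28.228100·(9.090000 − 5.910000) / (28.228100 − (-19.471900)) = 9.090000 − (89.765358)/(47.700000) = 7.208127
g(7.208127) = -2.442910
u3 = 7.208127 − (-2.442910)·(7.208127 − 9.090000) / (-2.442910 − 28.228100) = 7.208127 − (4.597247)/(-30.671010) = 7.358016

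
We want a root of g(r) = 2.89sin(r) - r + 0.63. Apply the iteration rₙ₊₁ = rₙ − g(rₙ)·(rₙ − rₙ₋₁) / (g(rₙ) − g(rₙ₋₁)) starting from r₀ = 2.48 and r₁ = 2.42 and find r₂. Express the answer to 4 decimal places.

g(2.48) = -0.074458, g(2.42) = 0.119080
r₂ = 2.420000 − 0.119080·(2.420000 − 2.480000) / (0.119080 − (-0.074458)) = 2.420000 − (-0.007145)/(0.193538) = 2.456917

2.4569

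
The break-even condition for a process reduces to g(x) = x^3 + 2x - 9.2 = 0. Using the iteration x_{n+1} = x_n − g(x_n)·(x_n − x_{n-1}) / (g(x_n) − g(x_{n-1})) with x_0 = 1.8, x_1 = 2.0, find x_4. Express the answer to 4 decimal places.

g(1.8) = 0.232000, g(2.0) = 2.800000
x_2 = 2.000000 − 2.800000·(2.000000 − 1.800000) / (2.800000 − 0.232000) = 2.000000 − (0.560000)/(2.568000) = 1.781931
g(1.781931) = 0.021994
x_3 = 1.781931 − 0.021994·(1.781931 − 2.000000) / (0.021994 − 2.800000) = 1.781931 − (-0.004796)/(-2.778006) = 1.780205
g(1.780205) = 0.002111
x_4 = 1.780205 − 0.002111·(1.780205 − 1.781931) / (0.002111 − 0.021994) = 1.780205 − (-0.000004)/(-0.019883) = 1.780022

1.7800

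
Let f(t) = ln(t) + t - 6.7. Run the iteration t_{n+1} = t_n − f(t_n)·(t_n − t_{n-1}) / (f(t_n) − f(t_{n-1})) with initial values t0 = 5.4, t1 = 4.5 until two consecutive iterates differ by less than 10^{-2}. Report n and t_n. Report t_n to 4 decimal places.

f(5.4) = 0.386399, f(4.5) = -0.695923
t2 = 4.500000 − (-0.695923)·(-0.900000)/(-1.082322) = 5.078692;  |Δ| = 0.578692
f(5.078692) = 0.003745
t3 = 5.078692 − 0.003745·(0.578692)/(0.699668) = 5.075594;  |Δ| = 0.003098
|t3 − t2| = 0.003098 < 10^{-2}

n = 3, t_n = 5.0756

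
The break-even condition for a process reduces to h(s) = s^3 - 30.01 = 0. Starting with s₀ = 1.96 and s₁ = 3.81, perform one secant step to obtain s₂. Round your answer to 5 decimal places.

2.83048

h(1.96) = -22.4804640, h(3.81) = 25.2963410
s₂ = 3.8100000 − 25.2963410·(3.8100000 − 1.9600000) / (25.2963410 − (-22.4804640)) = 3.8100000 − (46.7982309)/(47.7768050) = 2.8304822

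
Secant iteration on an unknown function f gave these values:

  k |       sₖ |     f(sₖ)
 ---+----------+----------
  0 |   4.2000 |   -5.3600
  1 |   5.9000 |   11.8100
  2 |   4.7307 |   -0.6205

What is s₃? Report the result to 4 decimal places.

s₃ = 4.7307 − (-0.6205)·(4.7307 − 5.9000) / (-0.6205 − 11.8100)
   = 4.7307 − (0.725551)/(-12.430500) = 4.789069

4.7891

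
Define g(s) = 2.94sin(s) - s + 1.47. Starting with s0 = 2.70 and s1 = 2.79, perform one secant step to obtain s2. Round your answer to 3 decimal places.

2.707

g(2.70) = 0.02650, g(2.79) = -0.30748
s2 = 2.79000 − (-0.30748)·(2.79000 − 2.70000) / (-0.30748 − 0.02650) = 2.79000 − (-0.02767)/(-0.33398) = 2.70714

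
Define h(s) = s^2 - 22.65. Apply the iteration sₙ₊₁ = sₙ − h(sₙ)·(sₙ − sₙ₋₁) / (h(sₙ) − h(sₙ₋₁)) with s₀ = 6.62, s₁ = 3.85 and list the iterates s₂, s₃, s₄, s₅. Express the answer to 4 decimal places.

4.5976, 4.7766, 4.7589, 4.7592

h(6.62) = 21.174400, h(3.85) = -7.827500
s₂ = 3.850000 − (-7.827500)·(3.850000 − 6.620000) / (-7.827500 − 21.174400) = 3.850000 − (21.682175)/(-29.001900) = 4.597612
h(4.597612) = -1.511962
s₃ = 4.597612 − (-1.511962)·(4.597612 − 3.850000) / (-1.511962 − (-7.827500)) = 4.597612 − (-1.130361)/(6.315538) = 4.776593
h(4.776593) = 0.165843
s₄ = 4.776593 − 0.165843·(4.776593 − 4.597612) / (0.165843 − (-1.511962)) = 4.776593 − (0.029683)/(1.677804) = 4.758902
h(4.758902) = -0.002853
s₅ = 4.758902 − (-0.002853)·(4.758902 − 4.776593) / (-0.002853 − 0.165843) = 4.758902 − (0.000050)/(-0.168696) = 4.759201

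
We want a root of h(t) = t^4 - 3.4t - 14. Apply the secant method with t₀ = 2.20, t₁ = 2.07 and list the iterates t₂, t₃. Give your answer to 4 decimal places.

h(2.20) = 1.945600, h(2.07) = -2.677632
t₂ = 2.070000 − (-2.677632)·(2.070000 − 2.200000) / (-2.677632 − 1.945600) = 2.070000 − (0.348092)/(-4.623232) = 2.145292
h(2.145292) = -0.113034
t₃ = 2.145292 − (-0.113034)·(2.145292 − 2.070000) / (-0.113034 − (-2.677632)) = 2.145292 − (-0.008511)/(2.564598) = 2.148610

2.1453, 2.1486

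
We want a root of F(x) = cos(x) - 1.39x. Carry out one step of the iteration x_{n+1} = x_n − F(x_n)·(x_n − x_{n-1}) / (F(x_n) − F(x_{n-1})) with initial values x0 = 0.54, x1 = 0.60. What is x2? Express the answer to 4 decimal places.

F(0.54) = 0.107109, F(0.60) = -0.008664
x2 = 0.600000 − (-0.008664)·(0.600000 − 0.540000) / (-0.008664 − 0.107109) = 0.600000 − (-0.000520)/(-0.115773) = 0.595510

0.5955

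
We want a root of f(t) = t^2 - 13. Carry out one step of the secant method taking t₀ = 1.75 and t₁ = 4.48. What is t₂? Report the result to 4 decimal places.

f(1.75) = -9.937500, f(4.48) = 7.070400
t₂ = 4.480000 − 7.070400·(4.480000 − 1.750000) / (7.070400 − (-9.937500)) = 4.480000 − (19.302192)/(17.007900) = 3.345104

3.3451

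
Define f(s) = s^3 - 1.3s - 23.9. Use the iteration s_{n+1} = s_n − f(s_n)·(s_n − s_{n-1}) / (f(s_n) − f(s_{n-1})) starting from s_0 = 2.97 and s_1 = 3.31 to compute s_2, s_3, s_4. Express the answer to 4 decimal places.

f(2.97) = -1.562927, f(3.31) = 8.061691
s_2 = 3.310000 − 8.061691·(3.310000 − 2.970000) / (8.061691 − (-1.562927)) = 3.310000 − (2.740975)/(9.624618) = 3.025212
f(3.025212) = -0.146313
s_3 = 3.025212 − (-0.146313)·(3.025212 − 3.310000) / (-0.146313 − 8.061691) = 3.025212 − (0.041668)/(-8.208004) = 3.030289
f(3.030289) = -0.013299
s_4 = 3.030289 − (-0.013299)·(3.030289 − 3.025212) / (-0.013299 − (-0.146313)) = 3.030289 − (-0.000068)/(0.133014) = 3.030796

3.0252, 3.0303, 3.0308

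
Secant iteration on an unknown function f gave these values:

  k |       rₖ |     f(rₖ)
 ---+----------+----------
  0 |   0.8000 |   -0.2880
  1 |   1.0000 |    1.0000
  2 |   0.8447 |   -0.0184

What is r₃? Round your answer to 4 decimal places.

r₃ = 0.8447 − (-0.0184)·(0.8447 − 1.0000) / (-0.0184 − 1.0000)
   = 0.8447 − (0.002858)/(-1.018400) = 0.847506

0.8475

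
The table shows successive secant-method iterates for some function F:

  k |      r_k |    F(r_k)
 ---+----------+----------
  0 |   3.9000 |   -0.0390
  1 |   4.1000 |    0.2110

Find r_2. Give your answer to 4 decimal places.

r_2 = 4.1000 − 0.2110·(4.1000 − 3.9000) / (0.2110 − (-0.0390))
   = 4.1000 − (0.042200)/(0.250000) = 3.931200

3.9312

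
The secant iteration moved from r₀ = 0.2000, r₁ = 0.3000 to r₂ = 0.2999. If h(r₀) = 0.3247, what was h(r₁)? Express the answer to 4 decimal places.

-0.0003

The secant line through (0.2000, 0.3247) and (0.3000, h(r₁)) crosses zero at r₂ = 0.2999.
So (0.2000, 0.3247), (0.3000, h(r₁)), (0.2999, 0) are collinear:
h(r₁) = 0.3247 · (0.3000 − 0.2999) / (0.2000 − 0.2999) = 0.3247 · (0.000100)/(-0.099900) = -0.000325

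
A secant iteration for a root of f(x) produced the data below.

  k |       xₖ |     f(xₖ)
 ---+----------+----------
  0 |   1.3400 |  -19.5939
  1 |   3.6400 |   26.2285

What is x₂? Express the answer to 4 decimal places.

x₂ = 3.6400 − 26.2285·(3.6400 − 1.3400) / (26.2285 − (-19.5939))
   = 3.6400 − (60.325550)/(45.822400) = 2.323492

2.3235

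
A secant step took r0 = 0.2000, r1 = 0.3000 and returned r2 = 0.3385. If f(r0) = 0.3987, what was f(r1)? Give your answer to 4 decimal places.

0.1108

The secant line through (0.2000, 0.3987) and (0.3000, f(r1)) crosses zero at r2 = 0.3385.
So (0.2000, 0.3987), (0.3000, f(r1)), (0.3385, 0) are collinear:
f(r1) = 0.3987 · (0.3000 − 0.3385) / (0.2000 − 0.3385) = 0.3987 · (-0.038500)/(-0.138500) = 0.110830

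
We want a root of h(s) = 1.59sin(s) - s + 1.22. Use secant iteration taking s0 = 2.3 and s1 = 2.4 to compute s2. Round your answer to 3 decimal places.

h(2.3) = 0.10567, h(2.4) = -0.10601
s2 = 2.40000 − (-0.10601)·(2.40000 − 2.30000) / (-0.10601 − 0.10567) = 2.40000 − (-0.01060)/(-0.21168) = 2.34992

2.350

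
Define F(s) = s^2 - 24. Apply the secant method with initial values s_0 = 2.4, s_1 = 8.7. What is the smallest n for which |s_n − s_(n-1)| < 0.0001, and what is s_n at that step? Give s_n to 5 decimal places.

n = 7, s_n = 4.89898

F(2.4) = -18.2400000, F(8.7) = 51.6900000
s_2 = 8.7000000 − 51.6900000·(6.3000000)/(69.9300000) = 4.0432432;  |Δ| = 4.6567568
F(4.0432432) = -7.6521841
s_3 = 4.0432432 − (-7.6521841)·(-4.6567568)/(-59.3421841) = 4.6437328;  |Δ| = 0.6004895
F(4.6437328) = -2.4357460
s_4 = 4.6437328 − (-2.4357460)·(0.6004895)/(5.2164381) = 4.9241233;  |Δ| = 0.2803906
F(4.9241233) = 0.2469904
s_5 = 4.9241233 − 0.2469904·(0.2803906)/(2.6827364) = 4.8983087;  |Δ| = 0.0258146
F(4.8983087) = -0.0065718
s_6 = 4.8983087 − (-0.0065718)·(-0.0258146)/(-0.2535622) = 4.8989778;  |Δ| = 0.0006691
F(4.8989778) = -0.0000168
s_7 = 4.8989778 − (-0.0000168)·(0.0006691)/(0.0065550) = 4.8989795;  |Δ| = 0.0000017
|s_7 − s_6| = 0.0000017 < 0.0001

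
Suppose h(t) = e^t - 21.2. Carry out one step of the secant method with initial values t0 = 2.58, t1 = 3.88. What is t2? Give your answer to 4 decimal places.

2.8753

h(2.58) = -8.002862, h(3.88) = 27.224215
t2 = 3.880000 − 27.224215·(3.880000 − 2.580000) / (27.224215 − (-8.002862)) = 3.880000 − (35.391480)/(35.227077) = 2.875333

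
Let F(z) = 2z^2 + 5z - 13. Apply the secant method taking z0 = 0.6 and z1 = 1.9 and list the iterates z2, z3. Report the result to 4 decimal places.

F(0.6) = -9.280000, F(1.9) = 3.720000
z2 = 1.900000 − 3.720000·(1.900000 − 0.600000) / (3.720000 − (-9.280000)) = 1.900000 − (4.836000)/(13.000000) = 1.528000
F(1.528000) = -0.690432
z3 = 1.528000 − (-0.690432)·(1.528000 − 1.900000) / (-0.690432 − 3.720000) = 1.528000 − (0.256841)/(-4.410432) = 1.586235

1.5280, 1.5862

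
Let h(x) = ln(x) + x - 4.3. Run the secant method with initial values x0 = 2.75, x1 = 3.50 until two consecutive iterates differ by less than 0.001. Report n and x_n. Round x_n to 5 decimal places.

n = 4, x_n = 3.15197

h(2.75) = -0.5383991, h(3.50) = 0.4527630
x2 = 3.5000000 − 0.4527630·(0.7500000)/(0.9911621) = 3.1573999;  |Δ| = 0.3426001
h(3.1573999) = 0.0071488
x3 = 3.1573999 − 0.0071488·(-0.3426001)/(-0.4456142) = 3.1519037;  |Δ| = 0.0054962
h(3.1519037) = -0.0000896
x4 = 3.1519037 − (-0.0000896)·(-0.0054962)/(-0.0072384) = 3.1519718;  |Δ| = 0.0000681
|x4 − x3| = 0.0000681 < 0.001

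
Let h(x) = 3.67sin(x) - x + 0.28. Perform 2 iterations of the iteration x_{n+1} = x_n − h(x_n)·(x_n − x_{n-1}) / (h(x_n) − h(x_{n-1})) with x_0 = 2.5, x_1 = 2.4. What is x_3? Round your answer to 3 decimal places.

h(2.5) = -0.02361, h(2.4) = 0.35895
x_2 = 2.40000 − 0.35895·(2.40000 − 2.50000) / (0.35895 − (-0.02361)) = 2.40000 − (-0.03589)/(0.38256) = 2.49383
h(2.49383) = 0.00067
x_3 = 2.49383 − 0.00067·(2.49383 − 2.40000) / (0.00067 − 0.35895) = 2.49383 − (0.00006)/(-0.35828) = 2.49400

2.494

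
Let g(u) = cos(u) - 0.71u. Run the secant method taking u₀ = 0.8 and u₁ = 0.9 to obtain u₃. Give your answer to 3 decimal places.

0.888

g(0.8) = 0.12871, g(0.9) = -0.01739
u₂ = 0.90000 − (-0.01739)·(0.90000 − 0.80000) / (-0.01739 − 0.12871) = 0.90000 − (-0.00174)/(-0.14610) = 0.88810
g(0.88810) = 0.00034
u₃ = 0.88810 − 0.00034·(0.88810 − 0.90000) / (0.00034 − (-0.01739)) = 0.88810 − (0.00000)/(0.01773) = 0.88833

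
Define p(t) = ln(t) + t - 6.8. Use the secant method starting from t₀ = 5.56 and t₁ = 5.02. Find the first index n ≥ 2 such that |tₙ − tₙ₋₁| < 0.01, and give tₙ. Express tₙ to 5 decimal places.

p(5.56) = 0.4755981, p(5.02) = -0.1665701
t₂ = 5.0200000 − (-0.1665701)·(-0.5400000)/(-0.6421682) = 5.1600690;  |Δ| = 0.1400690
p(5.1600690) = 0.0010189
t₃ = 5.1600690 − 0.0010189·(0.1400690)/(0.1675890) = 5.1592174;  |Δ| = 0.0008516
|t₃ − t₂| = 0.0008516 < 0.01

n = 3, tₙ = 5.15922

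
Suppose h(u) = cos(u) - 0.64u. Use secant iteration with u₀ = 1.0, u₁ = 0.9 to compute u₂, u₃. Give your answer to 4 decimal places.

0.9314, 0.9318

h(1.0) = -0.099698, h(0.9) = 0.045610
u₂ = 0.900000 − 0.045610·(0.900000 − 1.000000) / (0.045610 − (-0.099698)) = 0.900000 − (-0.004561)/(0.145308) = 0.931389
h(0.931389) = 0.000632
u₃ = 0.931389 − 0.000632·(0.931389 − 0.900000) / (0.000632 − 0.045610) = 0.931389 − (0.000020)/(-0.044978) = 0.931829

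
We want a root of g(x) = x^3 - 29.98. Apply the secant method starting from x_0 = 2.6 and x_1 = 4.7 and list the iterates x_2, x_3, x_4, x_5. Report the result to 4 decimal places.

g(2.6) = -12.404000, g(4.7) = 73.843000
x_2 = 4.700000 − 73.843000·(4.700000 − 2.600000) / (73.843000 − (-12.404000)) = 4.700000 − (155.070300)/(86.247000) = 2.902021
g(2.902021) = -5.539976
x_3 = 2.902021 − (-5.539976)·(2.902021 − 4.700000) / (-5.539976 − 73.843000) = 2.902021 − (9.960761)/(-79.382976) = 3.027498
g(3.027498) = -2.230721
x_4 = 3.027498 − (-2.230721)·(3.027498 − 2.902021) / (-2.230721 − (-5.539976)) = 3.027498 − (-0.279905)/(3.309255) = 3.112081
g(3.112081) = 0.160645
x_5 = 3.112081 − 0.160645·(3.112081 − 3.027498) / (0.160645 − (-2.230721)) = 3.112081 − (0.013588)/(2.391367) = 3.106399

2.9020, 3.0275, 3.1121, 3.1064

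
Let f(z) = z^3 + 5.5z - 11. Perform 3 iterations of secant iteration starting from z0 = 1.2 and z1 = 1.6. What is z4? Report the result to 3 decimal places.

f(1.2) = -2.67200, f(1.6) = 1.89600
z2 = 1.60000 − 1.89600·(1.60000 − 1.20000) / (1.89600 − (-2.67200)) = 1.60000 − (0.75840)/(4.56800) = 1.43398
f(1.43398) = -0.16447
z3 = 1.43398 − (-0.16447)·(1.43398 − 1.60000) / (-0.16447 − 1.89600) = 1.43398 − (0.02731)/(-2.06047) = 1.44723
f(1.44723) = -0.00907
z4 = 1.44723 − (-0.00907)·(1.44723 − 1.43398) / (-0.00907 − (-0.16447)) = 1.44723 − (-0.00012)/(0.15540) = 1.44800

1.448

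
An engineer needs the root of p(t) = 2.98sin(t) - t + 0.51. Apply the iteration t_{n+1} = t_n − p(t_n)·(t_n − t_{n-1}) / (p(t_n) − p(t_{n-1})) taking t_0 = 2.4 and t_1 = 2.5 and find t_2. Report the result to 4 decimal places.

p(2.4) = 0.122880, p(2.5) = -0.206553
t_2 = 2.500000 − (-0.206553)·(2.500000 − 2.400000) / (-0.206553 − 0.122880) = 2.500000 − (-0.020655)/(-0.329433) = 2.437301

2.4373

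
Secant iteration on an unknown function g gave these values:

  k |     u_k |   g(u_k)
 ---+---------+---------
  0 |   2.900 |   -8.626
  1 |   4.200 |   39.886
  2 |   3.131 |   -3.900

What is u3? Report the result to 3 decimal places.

u3 = 3.131 − (-3.900)·(3.131 − 4.200) / (-3.900 − 39.886)
   = 3.131 − (4.16910)/(-43.78600) = 3.22622

3.226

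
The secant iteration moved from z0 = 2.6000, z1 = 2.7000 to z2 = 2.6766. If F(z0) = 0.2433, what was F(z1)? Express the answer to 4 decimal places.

-0.0743

The secant line through (2.6000, 0.2433) and (2.7000, F(z1)) crosses zero at z2 = 2.6766.
So (2.6000, 0.2433), (2.7000, F(z1)), (2.6766, 0) are collinear:
F(z1) = 0.2433 · (2.7000 − 2.6766) / (2.6000 − 2.6766) = 0.2433 · (0.023400)/(-0.076600) = -0.074324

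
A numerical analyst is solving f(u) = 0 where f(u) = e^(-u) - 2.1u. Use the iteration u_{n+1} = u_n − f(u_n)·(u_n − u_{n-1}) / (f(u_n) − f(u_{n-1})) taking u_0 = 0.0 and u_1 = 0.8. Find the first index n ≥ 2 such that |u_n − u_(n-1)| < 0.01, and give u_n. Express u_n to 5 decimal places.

n = 4, u_n = 0.33921

f(0.0) = 1.0000000, f(0.8) = -1.2306710
u_2 = 0.8000000 − (-1.2306710)·(0.8000000)/(-2.2306710) = 0.3586365;  |Δ| = 0.4413635
f(0.3586365) = -0.0545083
u_3 = 0.3586365 − (-0.0545083)·(-0.4413635)/(1.1761627) = 0.3381818;  |Δ| = 0.0204546
f(0.3381818) = 0.0028838
u_4 = 0.3381818 − 0.0028838·(-0.0204546)/(0.0573921) = 0.3392096;  |Δ| = 0.0010278
|u_4 − u_3| = 0.0010278 < 0.01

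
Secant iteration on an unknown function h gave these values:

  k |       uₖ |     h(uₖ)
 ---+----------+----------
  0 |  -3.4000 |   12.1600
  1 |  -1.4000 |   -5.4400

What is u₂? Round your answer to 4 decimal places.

-2.0182

u₂ = -1.4000 − (-5.4400)·(-1.4000 − (-3.4000)) / (-5.4400 − 12.1600)
   = -1.4000 − (-10.880000)/(-17.600000) = -2.018182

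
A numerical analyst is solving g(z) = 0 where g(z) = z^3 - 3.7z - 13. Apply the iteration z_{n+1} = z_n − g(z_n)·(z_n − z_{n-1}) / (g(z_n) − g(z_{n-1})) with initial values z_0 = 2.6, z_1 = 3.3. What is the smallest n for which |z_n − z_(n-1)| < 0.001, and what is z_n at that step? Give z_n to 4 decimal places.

n = 5, z_n = 2.8690

g(2.6) = -5.044000, g(3.3) = 10.727000
z_2 = 3.300000 − 10.727000·(0.700000)/(15.771000) = 2.823879;  |Δ| = 0.476121
g(2.823879) = -0.929909
z_3 = 2.823879 − (-0.929909)·(-0.476121)/(-11.656909) = 2.861861;  |Δ| = 0.037982
g(2.861861) = -0.149534
z_4 = 2.861861 − (-0.149534)·(0.037982)/(0.780375) = 2.869139;  |Δ| = 0.007278
g(2.869139) = 0.002818
z_5 = 2.869139 − 0.002818·(0.007278)/(0.152352) = 2.869004;  |Δ| = 0.000135
|z_5 − z_4| = 0.000135 < 0.001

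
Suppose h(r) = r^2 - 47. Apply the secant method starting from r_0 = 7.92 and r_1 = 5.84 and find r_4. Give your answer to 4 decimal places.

6.8556

h(7.92) = 15.726400, h(5.84) = -12.894400
r_2 = 5.840000 − (-12.894400)·(5.840000 − 7.920000) / (-12.894400 − 15.726400) = 5.840000 − (26.820352)/(-28.620800) = 6.777093
h(6.777093) = -1.071010
r_3 = 6.777093 − (-1.071010)·(6.777093 − 5.840000) / (-1.071010 − (-12.894400)) = 6.777093 − (-1.003636)/(11.823390) = 6.861979
h(6.861979) = 0.086751
r_4 = 6.861979 − 0.086751·(6.861979 − 6.777093) / (0.086751 − (-1.071010)) = 6.861979 − (0.007364)/(1.157761) = 6.855618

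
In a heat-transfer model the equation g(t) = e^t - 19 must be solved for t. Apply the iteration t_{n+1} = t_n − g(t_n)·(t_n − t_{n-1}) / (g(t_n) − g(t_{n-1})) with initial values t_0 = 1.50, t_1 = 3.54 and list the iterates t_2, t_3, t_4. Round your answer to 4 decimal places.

g(1.50) = -14.518311, g(3.54) = 15.466919
t_2 = 3.540000 − 15.466919·(3.540000 − 1.500000) / (15.466919 − (-14.518311)) = 3.540000 − (31.552515)/(29.985230) = 2.487731
g(2.487731) = -6.966055
t_3 = 2.487731 − (-6.966055)·(2.487731 − 3.540000) / (-6.966055 − 15.466919) = 2.487731 − (7.330160)/(-22.432974) = 2.814490
g(2.814490) = -2.315340
t_4 = 2.814490 − (-2.315340)·(2.814490 − 2.487731) / (-2.315340 − (-6.966055)) = 2.814490 − (-0.756557)/(4.650715) = 2.977165

2.4877, 2.8145, 2.9772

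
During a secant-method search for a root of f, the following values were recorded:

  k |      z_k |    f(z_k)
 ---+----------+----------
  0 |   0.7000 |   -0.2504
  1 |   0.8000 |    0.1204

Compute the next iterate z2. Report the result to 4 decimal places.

0.7675

z2 = 0.8000 − 0.1204·(0.8000 − 0.7000) / (0.1204 − (-0.2504))
   = 0.8000 − (0.012040)/(0.370800) = 0.767530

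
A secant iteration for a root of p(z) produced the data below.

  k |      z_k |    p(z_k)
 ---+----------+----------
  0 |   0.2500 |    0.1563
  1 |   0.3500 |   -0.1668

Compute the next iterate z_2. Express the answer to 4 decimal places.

z_2 = 0.3500 − (-0.1668)·(0.3500 − 0.2500) / (-0.1668 − 0.1563)
   = 0.3500 − (-0.016680)/(-0.323100) = 0.298375

0.2984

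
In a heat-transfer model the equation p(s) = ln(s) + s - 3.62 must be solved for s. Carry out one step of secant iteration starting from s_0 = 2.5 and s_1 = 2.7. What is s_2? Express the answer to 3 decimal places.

2.647

p(2.5) = -0.20371, p(2.7) = 0.07325
s_2 = 2.70000 − 0.07325·(2.70000 − 2.50000) / (0.07325 − (-0.20371)) = 2.70000 − (0.01465)/(0.27696) = 2.64710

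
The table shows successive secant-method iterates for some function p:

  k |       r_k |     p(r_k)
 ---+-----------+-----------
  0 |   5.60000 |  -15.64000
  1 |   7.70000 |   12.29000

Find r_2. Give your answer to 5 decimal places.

r_2 = 7.70000 − 12.29000·(7.70000 − 5.60000) / (12.29000 − (-15.64000))
   = 7.70000 − (25.8090000)/(27.9300000) = 6.7759398

6.77594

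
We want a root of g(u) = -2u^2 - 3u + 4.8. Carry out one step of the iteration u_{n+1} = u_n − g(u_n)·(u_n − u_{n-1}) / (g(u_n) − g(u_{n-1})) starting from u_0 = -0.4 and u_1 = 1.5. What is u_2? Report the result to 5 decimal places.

g(-0.4) = 5.6800000, g(1.5) = -4.2000000
u_2 = 1.5000000 − (-4.2000000)·(1.5000000 − (-0.4000000)) / (-4.2000000 − 5.6800000) = 1.5000000 − (-7.9800000)/(-9.8800000) = 0.6923077

0.69231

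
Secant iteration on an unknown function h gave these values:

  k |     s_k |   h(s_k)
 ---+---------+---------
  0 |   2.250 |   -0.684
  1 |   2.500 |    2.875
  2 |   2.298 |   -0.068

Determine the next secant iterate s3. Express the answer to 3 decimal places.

s3 = 2.298 − (-0.068)·(2.298 − 2.500) / (-0.068 − 2.875)
   = 2.298 − (0.01374)/(-2.94300) = 2.30267

2.303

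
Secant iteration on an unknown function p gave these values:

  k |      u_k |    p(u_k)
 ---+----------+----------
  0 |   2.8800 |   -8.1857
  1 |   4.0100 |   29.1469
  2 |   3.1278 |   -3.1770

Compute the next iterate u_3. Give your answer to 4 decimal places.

3.2145

u_3 = 3.1278 − (-3.1770)·(3.1278 − 4.0100) / (-3.1770 − 29.1469)
   = 3.1278 − (2.802749)/(-32.323900) = 3.214508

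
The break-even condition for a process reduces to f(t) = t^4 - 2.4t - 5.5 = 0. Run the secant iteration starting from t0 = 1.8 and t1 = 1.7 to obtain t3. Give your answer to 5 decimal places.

f(1.8) = 0.6776000, f(1.7) = -1.2279000
t2 = 1.7000000 − (-1.2279000)·(1.7000000 − 1.8000000) / (-1.2279000 − 0.6776000) = 1.7000000 − (0.1227900)/(-1.9055000) = 1.7644398
f(1.7644398) = -0.0423440
t3 = 1.7644398 − (-0.0423440)·(1.7644398 − 1.7000000) / (-0.0423440 − (-1.2279000)) = 1.7644398 − (-0.0027286)/(1.1855560) = 1.7667413

1.76674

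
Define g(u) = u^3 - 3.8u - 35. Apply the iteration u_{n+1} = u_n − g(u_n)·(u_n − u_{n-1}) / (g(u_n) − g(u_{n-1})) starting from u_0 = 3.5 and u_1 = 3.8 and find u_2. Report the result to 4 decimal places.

3.6499

g(3.5) = -5.425000, g(3.8) = 5.432000
u_2 = 3.800000 − 5.432000·(3.800000 − 3.500000) / (5.432000 − (-5.425000)) = 3.800000 − (1.629600)/(10.857000) = 3.649903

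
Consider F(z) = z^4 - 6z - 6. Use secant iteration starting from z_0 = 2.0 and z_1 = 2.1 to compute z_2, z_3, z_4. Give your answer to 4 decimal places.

F(2.0) = -2.000000, F(2.1) = 0.848100
z_2 = 2.100000 − 0.848100·(2.100000 − 2.000000) / (0.848100 − (-2.000000)) = 2.100000 − (0.084810)/(2.848100) = 2.070222
F(2.070222) = -0.053079
z_3 = 2.070222 − (-0.053079)·(2.070222 − 2.100000) / (-0.053079 − 0.848100) = 2.070222 − (0.001581)/(-0.901179) = 2.071976
F(2.071976) = -0.001277
z_4 = 2.071976 − (-0.001277)·(2.071976 − 2.070222) / (-0.001277 − (-0.053079)) = 2.071976 − (-0.000002)/(0.051802) = 2.072019

2.0702, 2.0720, 2.0720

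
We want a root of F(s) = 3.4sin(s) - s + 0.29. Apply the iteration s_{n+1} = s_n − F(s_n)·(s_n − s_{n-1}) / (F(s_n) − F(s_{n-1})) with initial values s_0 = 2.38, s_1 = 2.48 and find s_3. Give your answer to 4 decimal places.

F(2.38) = 0.256255, F(2.48) = -0.101128
s_2 = 2.480000 − (-0.101128)·(2.480000 − 2.380000) / (-0.101128 − 0.256255) = 2.480000 − (-0.010113)/(-0.357382) = 2.451703
F(2.451703) = 0.002233
s_3 = 2.451703 − 0.002233·(2.451703 − 2.480000) / (0.002233 − (-0.101128)) = 2.451703 − (-0.000063)/(0.103361) = 2.452315

2.4523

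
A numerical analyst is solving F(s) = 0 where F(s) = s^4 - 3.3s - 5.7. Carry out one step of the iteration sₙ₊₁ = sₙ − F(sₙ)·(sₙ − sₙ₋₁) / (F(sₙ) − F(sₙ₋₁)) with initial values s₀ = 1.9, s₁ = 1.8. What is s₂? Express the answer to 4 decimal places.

F(1.9) = 1.062100, F(1.8) = -1.142400
s₂ = 1.800000 − (-1.142400)·(1.800000 − 1.900000) / (-1.142400 − 1.062100) = 1.800000 − (0.114240)/(-2.204500) = 1.851821

1.8518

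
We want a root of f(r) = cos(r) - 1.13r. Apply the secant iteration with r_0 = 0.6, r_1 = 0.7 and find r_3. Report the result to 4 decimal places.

0.6852

f(0.6) = 0.147336, f(0.7) = -0.026158
r_2 = 0.700000 − (-0.026158)·(0.700000 − 0.600000) / (-0.026158 − 0.147336) = 0.700000 − (-0.002616)/(-0.173493) = 0.684923
f(0.684923) = 0.000505
r_3 = 0.684923 − 0.000505·(0.684923 − 0.700000) / (0.000505 − (-0.026158)) = 0.684923 − (-0.000008)/(0.026663) = 0.685208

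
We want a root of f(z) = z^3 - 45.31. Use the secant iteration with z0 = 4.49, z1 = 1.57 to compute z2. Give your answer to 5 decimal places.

f(4.49) = 45.2088490, f(1.57) = -41.4401070
z2 = 1.5700000 − (-41.4401070)·(1.5700000 − 4.4900000) / (-41.4401070 − 45.2088490) = 1.5700000 − (121.0051124)/(-86.6489560) = 2.9664982

2.96650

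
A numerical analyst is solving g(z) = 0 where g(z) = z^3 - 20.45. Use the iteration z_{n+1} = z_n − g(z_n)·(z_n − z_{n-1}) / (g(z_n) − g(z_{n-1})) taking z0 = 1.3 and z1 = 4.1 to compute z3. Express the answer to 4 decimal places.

g(1.3) = -18.253000, g(4.1) = 48.471000
z2 = 4.100000 − 48.471000·(4.100000 − 1.300000) / (48.471000 − (-18.253000)) = 4.100000 − (135.718800)/(66.724000) = 2.065967
g(2.065967) = -11.631996
z3 = 2.065967 − (-11.631996)·(2.065967 − 4.100000) / (-11.631996 − 48.471000) = 2.065967 − (23.659860)/(-60.102996) = 2.459623

2.4596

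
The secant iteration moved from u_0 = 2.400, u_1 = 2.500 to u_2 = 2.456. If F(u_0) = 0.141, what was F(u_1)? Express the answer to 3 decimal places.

-0.111

The secant line through (2.400, 0.141) and (2.500, F(u_1)) crosses zero at u_2 = 2.456.
So (2.400, 0.141), (2.500, F(u_1)), (2.456, 0) are collinear:
F(u_1) = 0.141 · (2.500 − 2.456) / (2.400 − 2.456) = 0.141 · (0.04400)/(-0.05600) = -0.11079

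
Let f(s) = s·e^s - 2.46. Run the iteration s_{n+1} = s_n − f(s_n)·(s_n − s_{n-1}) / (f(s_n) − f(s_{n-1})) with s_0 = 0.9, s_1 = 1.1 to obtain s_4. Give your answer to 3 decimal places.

f(0.9) = -0.24636, f(1.1) = 0.84458
s_2 = 1.10000 − 0.84458·(1.10000 − 0.90000) / (0.84458 − (-0.24636)) = 1.10000 − (0.16892)/(1.09094) = 0.94516
f(0.94516) = -0.02787
s_3 = 0.94516 − (-0.02787)·(0.94516 − 1.10000) / (-0.02787 − 0.84458) = 0.94516 − (0.00432)/(-0.87245) = 0.95011
f(0.95011) = -0.00302
s_4 = 0.95011 − (-0.00302)·(0.95011 − 0.94516) / (-0.00302 − (-0.02787)) = 0.95011 − (-0.00001)/(0.02485) = 0.95071

0.951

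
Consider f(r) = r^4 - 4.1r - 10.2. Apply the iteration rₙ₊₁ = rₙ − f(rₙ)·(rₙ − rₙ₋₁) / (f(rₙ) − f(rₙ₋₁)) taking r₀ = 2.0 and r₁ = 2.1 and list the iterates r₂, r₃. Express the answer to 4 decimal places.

f(2.0) = -2.400000, f(2.1) = 0.638100
r₂ = 2.100000 − 0.638100·(2.100000 − 2.000000) / (0.638100 − (-2.400000)) = 2.100000 − (0.063810)/(3.038100) = 2.078997
f(2.078997) = -0.042237
r₃ = 2.078997 − (-0.042237)·(2.078997 − 2.100000) / (-0.042237 − 0.638100) = 2.078997 − (0.000887)/(-0.680337) = 2.080301

2.0790, 2.0803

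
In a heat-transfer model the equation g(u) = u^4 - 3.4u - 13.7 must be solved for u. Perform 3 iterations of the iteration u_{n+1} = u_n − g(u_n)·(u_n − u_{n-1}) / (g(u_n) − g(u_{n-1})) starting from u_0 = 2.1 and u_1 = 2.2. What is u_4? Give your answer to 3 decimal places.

2.140

g(2.1) = -1.39190, g(2.2) = 2.24560
u_2 = 2.20000 − 2.24560·(2.20000 − 2.10000) / (2.24560 − (-1.39190)) = 2.20000 − (0.22456)/(3.63750) = 2.13827
g(2.13827) = -0.06529
u_3 = 2.13827 − (-0.06529)·(2.13827 − 2.20000) / (-0.06529 − 2.24560) = 2.13827 − (0.00403)/(-2.31089) = 2.14001
g(2.14001) = -0.00293
u_4 = 2.14001 − (-0.00293)·(2.14001 − 2.13827) / (-0.00293 − (-0.06529)) = 2.14001 − (-0.00001)/(0.06236) = 2.14009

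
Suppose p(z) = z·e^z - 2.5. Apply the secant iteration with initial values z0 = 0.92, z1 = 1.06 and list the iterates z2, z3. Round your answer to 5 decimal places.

p(0.92) = -0.1914528, p(1.06) = 0.5595532
z2 = 1.0600000 − 0.5595532·(1.0600000 − 0.9200000) / (0.5595532 − (-0.1914528)) = 1.0600000 − (0.0783375)/(0.7510061) = 0.9556900
p(0.9556900) = -0.0147624
z3 = 0.9556900 − (-0.0147624)·(0.9556900 − 1.0600000) / (-0.0147624 − 0.5595532) = 0.9556900 − (0.0015399)/(-0.5743156) = 0.9583712

0.95569, 0.95837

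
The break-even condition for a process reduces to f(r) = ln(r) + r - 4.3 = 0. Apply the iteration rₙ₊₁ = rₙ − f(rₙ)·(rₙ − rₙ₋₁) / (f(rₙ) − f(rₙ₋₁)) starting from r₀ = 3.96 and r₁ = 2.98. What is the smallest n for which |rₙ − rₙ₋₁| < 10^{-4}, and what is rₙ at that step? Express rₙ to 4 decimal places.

f(3.96) = 1.036244, f(2.98) = -0.228077
r₂ = 2.980000 − (-0.228077)·(-0.980000)/(-1.264321) = 3.156787;  |Δ| = 0.176787
f(3.156787) = 0.006341
r₃ = 3.156787 − 0.006341·(0.176787)/(0.234418) = 3.152004;  |Δ| = 0.004782
f(3.152004) = 0.000043
r₄ = 3.152004 − 0.000043·(-0.004782)/(-0.006298) = 3.151972;  |Δ| = 0.000033
|r₄ − r₃| = 0.000033 < 10^{-4}

n = 4, rₙ = 3.1520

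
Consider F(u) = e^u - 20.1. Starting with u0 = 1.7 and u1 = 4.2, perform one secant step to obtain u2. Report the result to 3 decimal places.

F(1.7) = -14.62605, F(4.2) = 46.58633
u2 = 4.20000 − 46.58633·(4.20000 − 1.70000) / (46.58633 − (-14.62605)) = 4.20000 − (116.46583)/(61.21238) = 2.29735

2.297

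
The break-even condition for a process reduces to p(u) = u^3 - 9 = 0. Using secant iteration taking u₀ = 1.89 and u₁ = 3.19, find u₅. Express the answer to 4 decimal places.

2.0801

p(1.89) = -2.248731, p(3.19) = 23.461759
u₂ = 3.190000 − 23.461759·(3.190000 − 1.890000) / (23.461759 − (-2.248731)) = 3.190000 − (30.500287)/(25.710490) = 2.003703
p(2.003703) = -0.955486
u₃ = 2.003703 − (-0.955486)·(2.003703 − 3.190000) / (-0.955486 − 23.461759) = 2.003703 − (1.133491)/(-24.417245) = 2.050124
p(2.050124) = -0.383307
u₄ = 2.050124 − (-0.383307)·(2.050124 − 2.003703) / (-0.383307 − (-0.955486)) = 2.050124 − (-0.017794)/(0.572179) = 2.081223
p(2.081223) = 0.014790
u₅ = 2.081223 − 0.014790·(2.081223 − 2.050124) / (0.014790 − (-0.383307)) = 2.081223 − (0.000460)/(0.398097) = 2.080067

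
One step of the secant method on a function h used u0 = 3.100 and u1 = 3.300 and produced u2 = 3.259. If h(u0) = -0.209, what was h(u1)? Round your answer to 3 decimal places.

The secant line through (3.100, -0.209) and (3.300, h(u1)) crosses zero at u2 = 3.259.
So (3.100, -0.209), (3.300, h(u1)), (3.259, 0) are collinear:
h(u1) = -0.209 · (3.300 − 3.259) / (3.100 − 3.259) = -0.209 · (0.04100)/(-0.15900) = 0.05389

0.054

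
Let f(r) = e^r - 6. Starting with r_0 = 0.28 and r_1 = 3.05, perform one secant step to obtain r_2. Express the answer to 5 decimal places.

f(0.28) = -4.6768702, f(3.05) = 15.1153444
r_2 = 3.0500000 − 15.1153444·(3.0500000 − 0.2800000) / (15.1153444 − (-4.6768702)) = 3.0500000 − (41.8695041)/(19.7922146) = 0.9345468

0.93455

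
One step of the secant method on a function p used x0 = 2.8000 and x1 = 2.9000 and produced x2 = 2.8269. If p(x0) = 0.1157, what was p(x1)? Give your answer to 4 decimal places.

The secant line through (2.8000, 0.1157) and (2.9000, p(x1)) crosses zero at x2 = 2.8269.
So (2.8000, 0.1157), (2.9000, p(x1)), (2.8269, 0) are collinear:
p(x1) = 0.1157 · (2.9000 − 2.8269) / (2.8000 − 2.8269) = 0.1157 · (0.073100)/(-0.026900) = -0.314412

-0.3144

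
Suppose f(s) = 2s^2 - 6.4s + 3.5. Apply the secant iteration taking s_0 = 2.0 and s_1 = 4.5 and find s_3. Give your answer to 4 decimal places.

f(2.0) = -1.300000, f(4.5) = 15.200000
s_2 = 4.500000 − 15.200000·(4.500000 − 2.000000) / (15.200000 − (-1.300000)) = 4.500000 − (38.000000)/(16.500000) = 2.196970
f(2.196970) = -0.907254
s_3 = 2.196970 − (-0.907254)·(2.196970 − 4.500000) / (-0.907254 − 15.200000) = 2.196970 − (2.089434)/(-16.107254) = 2.326690

2.3267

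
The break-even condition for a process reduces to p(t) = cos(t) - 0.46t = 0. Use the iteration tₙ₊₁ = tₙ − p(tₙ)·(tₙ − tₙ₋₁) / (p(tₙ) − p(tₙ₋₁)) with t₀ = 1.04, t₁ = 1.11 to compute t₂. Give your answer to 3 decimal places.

1.061

p(1.04) = 0.02782, p(1.11) = -0.06594
t₂ = 1.11000 − (-0.06594)·(1.11000 − 1.04000) / (-0.06594 − 0.02782) = 1.11000 − (-0.00462)/(-0.09376) = 1.06077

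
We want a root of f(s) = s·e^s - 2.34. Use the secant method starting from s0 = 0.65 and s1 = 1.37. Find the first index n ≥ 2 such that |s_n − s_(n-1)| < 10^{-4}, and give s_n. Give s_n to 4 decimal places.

n = 6, s_n = 0.9265

f(0.65) = -1.094898, f(1.37) = 3.051430
s2 = 1.370000 − 3.051430·(0.720000)/(4.146329) = 0.840126;  |Δ| = 0.529874
f(0.840126) = -0.393713
s3 = 0.840126 − (-0.393713)·(-0.529874)/(-3.445143) = 0.900681;  |Δ| = 0.060554
f(0.900681) = -0.123175
s4 = 0.900681 − (-0.123175)·(0.060554)/(0.270538) = 0.928251;  |Δ| = 0.027570
f(0.928251) = 0.008548
s5 = 0.928251 − 0.008548·(0.027570)/(0.131723) = 0.926462;  |Δ| = 0.001789
f(0.926462) = -0.000169
s6 = 0.926462 − (-0.000169)·(-0.001789)/(-0.008717) = 0.926496;  |Δ| = 0.000035
|s6 − s5| = 0.000035 < 10^{-4}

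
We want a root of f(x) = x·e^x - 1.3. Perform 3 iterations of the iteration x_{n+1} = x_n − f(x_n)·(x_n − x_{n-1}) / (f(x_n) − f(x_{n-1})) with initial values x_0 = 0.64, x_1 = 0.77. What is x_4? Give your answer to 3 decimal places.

0.667

f(0.64) = -0.08625, f(0.77) = 0.36302
x_2 = 0.77000 − 0.36302·(0.77000 − 0.64000) / (0.36302 − (-0.08625)) = 0.77000 − (0.04719)/(0.44927) = 0.66496
f(0.66496) = -0.00705
x_3 = 0.66496 − (-0.00705)·(0.66496 − 0.77000) / (-0.00705 − 0.36302) = 0.66496 − (0.00074)/(-0.37007) = 0.66696
f(0.66696) = -0.00056
x_4 = 0.66696 − (-0.00056)·(0.66696 − 0.66496) / (-0.00056 − (-0.00705)) = 0.66696 − (0.00000)/(0.00649) = 0.66713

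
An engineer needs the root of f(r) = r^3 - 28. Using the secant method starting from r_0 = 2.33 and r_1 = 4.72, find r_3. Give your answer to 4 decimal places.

f(2.33) = -15.350663, f(4.72) = 77.154048
r_2 = 4.720000 − 77.154048·(4.720000 − 2.330000) / (77.154048 − (-15.350663)) = 4.720000 − (184.398175)/(92.504711) = 2.726608
f(2.726608) = -7.729335
r_3 = 2.726608 − (-7.729335)·(2.726608 − 4.720000) / (-7.729335 − 77.154048) = 2.726608 − (15.407597)/(-84.883383) = 2.908123

2.9081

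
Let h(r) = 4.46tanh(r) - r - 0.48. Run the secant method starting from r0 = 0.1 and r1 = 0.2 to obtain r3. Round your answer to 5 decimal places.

h(0.1) = -0.1354807, h(0.2) = 0.2002939
r2 = 0.2000000 − 0.2002939·(0.2000000 − 0.1000000) / (0.2002939 − (-0.1354807)) = 0.2000000 − (0.0200294)/(0.3357747) = 0.1403487
h(0.1403487) = 0.0015287
r3 = 0.1403487 − 0.0015287·(0.1403487 − 0.2000000) / (0.0015287 − 0.2002939) = 0.1403487 − (-0.0000912)/(-0.1987652) = 0.1398899

0.13989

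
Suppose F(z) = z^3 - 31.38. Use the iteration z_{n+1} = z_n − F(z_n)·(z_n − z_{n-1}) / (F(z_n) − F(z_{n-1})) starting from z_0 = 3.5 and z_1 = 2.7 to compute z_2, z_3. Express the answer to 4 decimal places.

3.1035, 3.1623

F(3.5) = 11.495000, F(2.7) = -11.697000
z_2 = 2.700000 − (-11.697000)·(2.700000 − 3.500000) / (-11.697000 − 11.495000) = 2.700000 − (9.357600)/(-23.192000) = 3.103484
F(3.103484) = -1.488445
z_3 = 3.103484 − (-1.488445)·(3.103484 − 2.700000) / (-1.488445 − (-11.697000)) = 3.103484 − (-0.600563)/(10.208555) = 3.162313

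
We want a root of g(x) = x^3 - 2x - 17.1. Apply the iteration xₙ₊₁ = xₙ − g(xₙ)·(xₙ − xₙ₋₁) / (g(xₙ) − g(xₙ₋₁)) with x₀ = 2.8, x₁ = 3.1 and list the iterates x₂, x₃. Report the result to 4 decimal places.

2.8310, 2.8340

g(2.8) = -0.748000, g(3.1) = 6.491000
x₂ = 3.100000 − 6.491000·(3.100000 − 2.800000) / (6.491000 − (-0.748000)) = 3.100000 − (1.947300)/(7.239000) = 2.830999
g(2.830999) = -0.072805
x₃ = 2.830999 − (-0.072805)·(2.830999 − 3.100000) / (-0.072805 − 6.491000) = 2.830999 − (0.019585)/(-6.563805) = 2.833982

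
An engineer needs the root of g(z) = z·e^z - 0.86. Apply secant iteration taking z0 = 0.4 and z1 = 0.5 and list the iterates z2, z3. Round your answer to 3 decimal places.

0.516, 0.514

g(0.4) = -0.26327, g(0.5) = -0.03564
z2 = 0.50000 − (-0.03564)·(0.50000 − 0.40000) / (-0.03564 − (-0.26327)) = 0.50000 − (-0.00356)/(0.22763) = 0.51566
g(0.51566) = 0.00359
z3 = 0.51566 − 0.00359·(0.51566 − 0.50000) / (0.00359 − (-0.03564)) = 0.51566 − (0.00006)/(0.03923) = 0.51422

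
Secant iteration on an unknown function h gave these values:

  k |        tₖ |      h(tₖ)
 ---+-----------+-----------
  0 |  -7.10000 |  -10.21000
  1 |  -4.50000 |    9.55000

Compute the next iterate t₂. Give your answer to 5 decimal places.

t₂ = -4.50000 − 9.55000·(-4.50000 − (-7.10000)) / (9.55000 − (-10.21000))
   = -4.50000 − (24.8300000)/(19.7600000) = -5.7565789

-5.75658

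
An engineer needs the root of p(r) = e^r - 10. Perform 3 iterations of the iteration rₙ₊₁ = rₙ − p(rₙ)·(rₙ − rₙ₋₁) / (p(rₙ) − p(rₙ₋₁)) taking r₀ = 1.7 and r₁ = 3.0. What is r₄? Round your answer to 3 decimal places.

p(1.7) = -4.52605, p(3.0) = 10.08554
r₂ = 3.00000 − 10.08554·(3.00000 − 1.70000) / (10.08554 − (-4.52605)) = 3.00000 − (13.11120)/(14.61159) = 2.10269
p(2.10269) = -1.81187
r₃ = 2.10269 − (-1.81187)·(2.10269 − 3.00000) / (-1.81187 − 10.08554) = 2.10269 − (1.62582)/(-11.89741) = 2.23934
p(2.23934) = -0.61288
r₄ = 2.23934 − (-0.61288)·(2.23934 − 2.10269) / (-0.61288 − (-1.81187)) = 2.23934 − (-0.08375)/(1.19899) = 2.30919

2.309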